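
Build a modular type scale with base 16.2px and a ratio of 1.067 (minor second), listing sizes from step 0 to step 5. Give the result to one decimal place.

16.2px, 17.3px, 18.4px, 19.7px, 21.0px, 22.4px

Step 0: 16.2px
Step 1: 16.2 × 1.067 = 17.3
Step 2: 16.2 × 1.067² = 18.4
Step 3: 16.2 × 1.067³ = 19.7
Step 4: 16.2 × 1.067⁴ = 21.0
Step 5: 16.2 × 1.067⁵ = 22.4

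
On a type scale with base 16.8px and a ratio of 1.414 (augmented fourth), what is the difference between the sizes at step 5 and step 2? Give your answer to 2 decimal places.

Step 2: 16.8 × 1.414² = 33.5899px
Step 5: 16.8 × 1.414⁵ = 94.9634px
Difference: 94.9634 − 33.5899 = 61.3735px

61.37px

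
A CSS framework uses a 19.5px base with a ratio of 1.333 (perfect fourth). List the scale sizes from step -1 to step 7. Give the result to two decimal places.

Step -1: 19.5 ÷ 1.333 = 14.63
Step 0: 19.5px
Step 1: 19.5 × 1.333 = 25.99
Step 2: 19.5 × 1.333² = 34.65
Step 3: 19.5 × 1.333³ = 46.19
Step 4: 19.5 × 1.333⁴ = 61.57
Step 5: 19.5 × 1.333⁵ = 82.07
Step 6: 19.5 × 1.333⁶ = 109.40
Step 7: 19.5 × 1.333⁷ = 145.83

14.63px, 19.50px, 25.99px, 34.65px, 46.19px, 61.57px, 82.07px, 109.40px, 145.83px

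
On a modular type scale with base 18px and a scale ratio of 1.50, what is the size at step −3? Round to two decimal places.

5.33px

18.0 ÷ 1.50³ = 18.0 ÷ 3.37500 ≈ 5.33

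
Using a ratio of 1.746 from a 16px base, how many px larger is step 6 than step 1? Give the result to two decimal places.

Step 1: 16.0 × 1.746 = 27.9360px
Step 6: 16.0 × 1.746⁶ = 453.2997px
Difference: 453.2997 − 27.9360 = 425.3637px

425.36px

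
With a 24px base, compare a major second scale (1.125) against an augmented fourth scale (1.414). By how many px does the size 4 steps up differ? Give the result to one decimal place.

Major second: 24.0 × 1.125⁴ = 38.443px
Augmented fourth: 24.0 × 1.414⁴ = 95.942px
Difference: 95.942 − 38.443 = 57.499px

57.5px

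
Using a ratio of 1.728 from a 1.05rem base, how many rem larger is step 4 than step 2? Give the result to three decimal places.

6.227rem

Step 2: 1.05 × 1.728² = 3.13528rem
Step 4: 1.05 × 1.728⁴ = 9.36191rem
Difference: 9.36191 − 3.13528 = 6.22663rem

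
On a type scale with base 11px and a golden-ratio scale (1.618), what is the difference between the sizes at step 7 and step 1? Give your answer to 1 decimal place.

301.5px

Step 1: 11.0 × 1.618 = 17.798px
Step 7: 11.0 × 1.618⁷ = 319.332px
Difference: 319.332 − 17.798 = 301.534px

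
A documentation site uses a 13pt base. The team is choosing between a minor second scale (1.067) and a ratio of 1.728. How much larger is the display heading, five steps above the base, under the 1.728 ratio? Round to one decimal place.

182.3pt

Minor second: 13.0 × 1.067⁵ = 17.979pt
At 1.728: 13.0 × 1.728⁵ = 200.291pt
Difference: 200.291 − 17.979 = 182.312pt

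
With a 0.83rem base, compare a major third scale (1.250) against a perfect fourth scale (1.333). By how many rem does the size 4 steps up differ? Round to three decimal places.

Major third: 0.83 × 1.250⁴ = 2.02637rem
Perfect fourth: 0.83 × 1.333⁴ = 2.62059rem
Difference: 2.62059 − 2.02637 = 0.59422rem

0.594rem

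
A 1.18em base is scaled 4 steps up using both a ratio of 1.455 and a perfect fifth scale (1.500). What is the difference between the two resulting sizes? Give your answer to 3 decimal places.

At 1.455: 1.18 × 1.455⁴ = 5.28852em
Perfect fifth: 1.18 × 1.500⁴ = 5.97375em
Difference: 5.97375 − 5.28852 = 0.68523em

0.685em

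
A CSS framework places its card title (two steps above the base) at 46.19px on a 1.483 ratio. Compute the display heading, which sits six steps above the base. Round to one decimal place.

46.19 × 1.483⁴ = 46.19 × 4.83687 ≈ 223.415

223.4px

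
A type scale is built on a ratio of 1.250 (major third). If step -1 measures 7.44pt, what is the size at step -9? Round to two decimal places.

Moving from step -1 to step -9 is 8 steps down, so divide by r⁸.
7.44 ÷ 1.250⁸ = 7.44 ÷ 5.96046 ≈ 1.248

1.25pt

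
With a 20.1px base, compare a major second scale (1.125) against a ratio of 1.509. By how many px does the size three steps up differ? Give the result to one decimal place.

Major second: 20.1 × 1.125³ = 28.619px
At 1.509: 20.1 × 1.509³ = 69.066px
Difference: 69.066 − 28.619 = 40.447px

40.4px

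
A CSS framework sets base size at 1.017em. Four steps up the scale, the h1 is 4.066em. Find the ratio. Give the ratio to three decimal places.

r⁴ = 4.066 / 1.017, so r = (4.066/1.017)^(1/4).
r = 3.9980^(1/4) ≈ 1.4140

1.414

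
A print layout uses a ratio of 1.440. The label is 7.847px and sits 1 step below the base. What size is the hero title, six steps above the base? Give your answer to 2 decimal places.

Moving from step -1 to step +6 is 7 steps up, so multiply by r⁷.
7.847 × 1.440⁷ = 7.847 × 12.83918 ≈ 100.749

100.75px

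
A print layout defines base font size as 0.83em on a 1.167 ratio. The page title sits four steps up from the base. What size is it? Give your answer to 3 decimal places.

1.539em

0.83 × 1.167⁴ = 0.83 × 1.85474 ≈ 1.539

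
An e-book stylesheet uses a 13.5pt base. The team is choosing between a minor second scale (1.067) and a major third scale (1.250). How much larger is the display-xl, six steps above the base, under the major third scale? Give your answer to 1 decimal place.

31.6pt

Minor second: 13.5 × 1.067⁶ = 19.921pt
Major third: 13.5 × 1.250⁶ = 51.498pt
Difference: 51.498 − 19.921 = 31.577pt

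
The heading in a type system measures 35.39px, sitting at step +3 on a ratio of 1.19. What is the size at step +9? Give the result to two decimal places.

35.39 × 1.19⁶ = 35.39 × 2.83976 ≈ 100.499

100.50px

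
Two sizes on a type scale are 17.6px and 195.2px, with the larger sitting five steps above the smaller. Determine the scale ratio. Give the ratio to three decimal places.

The ratio satisfies 17.6 × r⁵ = 195.2, so r = (195.2 / 17.6)^(1/5).
r = 11.0909^(1/5) ≈ 1.6181

1.618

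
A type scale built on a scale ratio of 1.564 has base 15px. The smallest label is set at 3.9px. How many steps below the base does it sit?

3

1.564ⁿ = 15 / 3.9 = 3.8462
n = ln(3.8462) / ln(1.564) = 1.3471 / 0.4472 ≈ 3.01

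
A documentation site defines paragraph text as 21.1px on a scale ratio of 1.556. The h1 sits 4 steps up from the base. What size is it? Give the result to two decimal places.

Every step multiplies by the scale ratio.
21.1 × 1.556⁴ = 21.1 × 5.86190 ≈ 123.69

123.69px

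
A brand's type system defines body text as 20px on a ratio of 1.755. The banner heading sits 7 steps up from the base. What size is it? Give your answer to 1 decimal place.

1025.6px

20.0 × 1.755⁷ = 20.0 × 51.27904 ≈ 1025.58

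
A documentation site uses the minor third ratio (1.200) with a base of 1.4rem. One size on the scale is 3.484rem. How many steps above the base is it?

1.200ⁿ = 3.484 / 1.4 = 2.4886
n = ln(2.4886) / ln(1.200) = 0.9117 / 0.1823 ≈ 5.00

5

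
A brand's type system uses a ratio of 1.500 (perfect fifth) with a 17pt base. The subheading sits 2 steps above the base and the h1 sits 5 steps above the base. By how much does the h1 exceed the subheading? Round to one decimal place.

90.8pt

Step 2: 17.0 × 1.500² = 38.250pt
Step 5: 17.0 × 1.500⁵ = 129.094pt
Difference: 129.094 − 38.250 = 90.844pt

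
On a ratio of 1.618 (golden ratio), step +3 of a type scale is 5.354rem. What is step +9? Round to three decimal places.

5.354 × 1.618⁶ = 5.354 × 17.94201 ≈ 96.062

96.062rem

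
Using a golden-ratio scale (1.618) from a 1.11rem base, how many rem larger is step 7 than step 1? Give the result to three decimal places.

Step 1: 1.11 × 1.618 = 1.79598rem
Step 7: 1.11 × 1.618⁷ = 32.22349rem
Difference: 32.22349 − 1.79598 = 30.42751rem

30.428rem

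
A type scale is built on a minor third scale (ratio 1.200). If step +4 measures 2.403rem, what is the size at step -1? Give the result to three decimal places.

0.966rem

2.403 ÷ 1.200⁵ = 2.403 ÷ 2.48832 ≈ 0.966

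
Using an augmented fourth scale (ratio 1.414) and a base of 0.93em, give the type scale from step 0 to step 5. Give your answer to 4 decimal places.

Step 0: 0.93em
Step 1: 0.93 × 1.414 = 1.3150
Step 2: 0.93 × 1.414² = 1.8594
Step 3: 0.93 × 1.414³ = 2.6292
Step 4: 0.93 × 1.414⁴ = 3.7178
Step 5: 0.93 × 1.414⁵ = 5.2569

0.9300em, 1.3150em, 1.8594em, 2.6292em, 3.7178em, 5.2569em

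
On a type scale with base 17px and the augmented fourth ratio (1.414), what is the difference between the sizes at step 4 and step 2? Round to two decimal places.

33.97px

Step 2: 17.0 × 1.414² = 33.9897px
Step 4: 17.0 × 1.414⁴ = 67.9589px
Difference: 67.9589 − 33.9897 = 33.9692px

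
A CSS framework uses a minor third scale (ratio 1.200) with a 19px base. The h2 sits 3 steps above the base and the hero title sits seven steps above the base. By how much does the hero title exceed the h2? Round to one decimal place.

35.2px

Step 3: 19.0 × 1.200³ = 32.832px
Step 7: 19.0 × 1.200⁷ = 68.080px
Difference: 68.080 − 32.832 = 35.248px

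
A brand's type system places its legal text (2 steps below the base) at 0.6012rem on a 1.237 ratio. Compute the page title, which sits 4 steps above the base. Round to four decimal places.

Moving from step -2 to step +4 is 6 steps up, so multiply by r⁶.
0.6012 × 1.237⁶ = 0.6012 × 3.58276 ≈ 2.1540

2.1540rem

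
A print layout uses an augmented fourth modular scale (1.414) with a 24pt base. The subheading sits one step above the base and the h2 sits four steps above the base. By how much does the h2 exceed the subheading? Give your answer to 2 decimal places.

62.01pt

Step 1: 24.0 × 1.414 = 33.9360pt
Step 4: 24.0 × 1.414⁴ = 95.9420pt
Difference: 95.9420 − 33.9360 = 62.0060pt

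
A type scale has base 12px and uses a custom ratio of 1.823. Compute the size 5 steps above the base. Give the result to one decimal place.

A modular type scale is a geometric sequence: sizeₙ = base × rⁿ.
12.0 × 1.823⁵ = 12.0 × 20.13415 ≈ 241.61

241.6px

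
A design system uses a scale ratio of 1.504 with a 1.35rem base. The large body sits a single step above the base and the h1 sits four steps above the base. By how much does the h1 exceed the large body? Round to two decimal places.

4.88rem

Step 1: 1.35 × 1.504 = 2.0304rem
Step 4: 1.35 × 1.504⁴ = 6.9076rem
Difference: 6.9076 − 2.0304 = 4.8772rem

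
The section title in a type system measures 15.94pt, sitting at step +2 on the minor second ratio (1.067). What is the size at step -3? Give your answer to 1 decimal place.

Moving from step +2 to step -3 is 5 steps down, so divide by r⁵.
15.94 ÷ 1.067⁵ = 15.94 ÷ 1.38300 ≈ 11.526

11.5pt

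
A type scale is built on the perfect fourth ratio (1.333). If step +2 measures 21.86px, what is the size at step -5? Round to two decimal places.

21.86 ÷ 1.333⁷ = 21.86 ÷ 7.47844 ≈ 2.923

2.92px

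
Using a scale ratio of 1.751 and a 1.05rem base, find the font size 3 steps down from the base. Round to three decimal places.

1.05 ÷ 1.751³ = 1.05 ÷ 5.36857 ≈ 0.196

0.196rem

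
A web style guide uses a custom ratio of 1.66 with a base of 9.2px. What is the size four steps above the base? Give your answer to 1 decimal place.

Each step on a modular scale multiplies by the ratio, so the size n steps from the base is base × ratioⁿ.
9.2 × 1.66⁴ = 9.2 × 7.59333 ≈ 69.86

69.9px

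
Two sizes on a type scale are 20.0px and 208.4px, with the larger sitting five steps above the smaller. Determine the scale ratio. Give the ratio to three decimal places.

1.598

The ratio satisfies 20.0 × r⁵ = 208.4, so r = (208.4 / 20.0)^(1/5).
r = 10.4200^(1/5) ≈ 1.5980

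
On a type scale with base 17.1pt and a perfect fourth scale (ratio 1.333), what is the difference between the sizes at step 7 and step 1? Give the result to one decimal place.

Step 1: 17.1 × 1.333 = 22.794pt
Step 7: 17.1 × 1.333⁷ = 127.881pt
Difference: 127.881 − 22.794 = 105.087pt

105.1pt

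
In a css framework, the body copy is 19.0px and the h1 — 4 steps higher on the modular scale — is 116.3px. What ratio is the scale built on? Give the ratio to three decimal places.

r⁴ = 116.3 / 19.0, so r = (116.3/19.0)^(1/4).
r = 6.1211^(1/4) ≈ 1.5729

1.573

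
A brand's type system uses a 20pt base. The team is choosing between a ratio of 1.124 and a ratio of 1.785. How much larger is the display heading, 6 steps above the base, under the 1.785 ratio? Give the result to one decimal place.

At 1.124: 20.0 × 1.124⁶ = 40.330pt
At 1.785: 20.0 × 1.785⁶ = 646.933pt
Difference: 646.933 − 40.330 = 606.603pt

606.6pt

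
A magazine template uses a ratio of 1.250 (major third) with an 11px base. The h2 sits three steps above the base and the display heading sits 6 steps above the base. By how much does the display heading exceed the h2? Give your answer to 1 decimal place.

20.5px

Step 3: 11.0 × 1.250³ = 21.484px
Step 6: 11.0 × 1.250⁶ = 41.962px
Difference: 41.962 − 21.484 = 20.478px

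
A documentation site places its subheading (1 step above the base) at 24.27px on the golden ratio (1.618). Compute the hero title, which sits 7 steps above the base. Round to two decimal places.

435.45px

24.27 × 1.618⁶ = 24.27 × 17.94201 ≈ 435.453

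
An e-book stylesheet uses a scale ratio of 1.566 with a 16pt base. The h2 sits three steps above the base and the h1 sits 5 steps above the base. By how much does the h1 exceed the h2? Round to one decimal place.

89.2pt

Step 3: 16.0 × 1.566³ = 61.446pt
Step 5: 16.0 × 1.566⁵ = 150.688pt
Difference: 150.688 − 61.446 = 89.242pt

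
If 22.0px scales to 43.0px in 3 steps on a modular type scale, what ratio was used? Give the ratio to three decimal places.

r³ = 43.0 / 22.0, so r = (43.0/22.0)^(1/3).
r = 1.9545^(1/3) ≈ 1.2503

1.250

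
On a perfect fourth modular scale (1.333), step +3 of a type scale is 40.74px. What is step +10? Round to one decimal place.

304.7px

40.74 × 1.333⁷ = 40.74 × 7.47844 ≈ 304.672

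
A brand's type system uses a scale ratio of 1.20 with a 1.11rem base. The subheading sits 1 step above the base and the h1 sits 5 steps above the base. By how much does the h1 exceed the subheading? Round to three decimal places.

1.430rem

Step 1: 1.11 × 1.20 = 1.33200rem
Step 5: 1.11 × 1.20⁵ = 2.76204rem
Difference: 2.76204 − 1.33200 = 1.43004rem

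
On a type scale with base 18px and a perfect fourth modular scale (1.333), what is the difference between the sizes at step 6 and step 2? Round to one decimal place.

69.0px

Step 2: 18.0 × 1.333² = 31.984px
Step 6: 18.0 × 1.333⁶ = 100.984px
Difference: 100.984 − 31.984 = 69.000px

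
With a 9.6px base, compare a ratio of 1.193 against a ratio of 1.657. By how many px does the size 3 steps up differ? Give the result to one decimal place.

27.4px

At 1.193: 9.6 × 1.193³ = 16.300px
At 1.657: 9.6 × 1.657³ = 43.676px
Difference: 43.676 − 16.300 = 27.376px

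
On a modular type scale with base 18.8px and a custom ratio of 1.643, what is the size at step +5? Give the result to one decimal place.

225.1px

Each step on a modular scale multiplies by the ratio, so the size n steps from the base is base × ratioⁿ.
18.8 × 1.643⁵ = 18.8 × 11.97258 ≈ 225.08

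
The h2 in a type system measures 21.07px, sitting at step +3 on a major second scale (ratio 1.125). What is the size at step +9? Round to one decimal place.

42.7px

Moving from step +3 to step +9 is 6 steps up, so multiply by r⁶.
21.07 × 1.125⁶ = 21.07 × 2.02729 ≈ 42.715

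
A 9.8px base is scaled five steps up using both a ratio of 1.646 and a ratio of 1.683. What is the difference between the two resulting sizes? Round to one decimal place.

At 1.646: 9.8 × 1.646⁵ = 118.406px
At 1.683: 9.8 × 1.683⁵ = 132.326px
Difference: 132.326 − 118.406 = 13.920px

13.9px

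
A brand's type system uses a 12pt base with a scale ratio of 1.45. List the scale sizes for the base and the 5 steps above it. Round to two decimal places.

12.00pt, 17.40pt, 25.23pt, 36.58pt, 53.05pt, 76.92pt

Step 0: 12pt
Step 1: 12.0 × 1.45 = 17.40
Step 2: 12.0 × 1.45² = 25.23
Step 3: 12.0 × 1.45³ = 36.58
Step 4: 12.0 × 1.45⁴ = 53.05
Step 5: 12.0 × 1.45⁵ = 76.92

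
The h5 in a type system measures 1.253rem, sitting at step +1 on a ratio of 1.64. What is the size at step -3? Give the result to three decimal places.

The gap is -3 − (1) = -4 steps, so the factor is 1.64^-4.
1.253 ÷ 1.64⁴ = 1.253 ÷ 7.23395 ≈ 0.173

0.173rem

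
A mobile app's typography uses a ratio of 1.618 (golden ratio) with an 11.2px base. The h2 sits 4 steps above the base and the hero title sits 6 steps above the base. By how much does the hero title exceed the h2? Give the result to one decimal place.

Step 4: 11.2 × 1.618⁴ = 76.759px
Step 6: 11.2 × 1.618⁶ = 200.951px
Difference: 200.951 − 76.759 = 124.192px

124.2px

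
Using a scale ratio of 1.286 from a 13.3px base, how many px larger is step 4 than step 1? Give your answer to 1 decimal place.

Step 1: 13.3 × 1.286 = 17.104px
Step 4: 13.3 × 1.286⁴ = 36.376px
Difference: 36.376 − 17.104 = 19.272px

19.3px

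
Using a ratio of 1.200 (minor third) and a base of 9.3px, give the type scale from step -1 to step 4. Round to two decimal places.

Step -1: 9.3 ÷ 1.200 = 7.75
Step 0: 9.3px
Step 1: 9.3 × 1.200 = 11.16
Step 2: 9.3 × 1.200² = 13.39
Step 3: 9.3 × 1.200³ = 16.07
Step 4: 9.3 × 1.200⁴ = 19.28

7.75px, 9.30px, 11.16px, 13.39px, 16.07px, 19.28px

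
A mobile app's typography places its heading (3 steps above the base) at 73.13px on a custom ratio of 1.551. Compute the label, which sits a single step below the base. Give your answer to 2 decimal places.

73.13 ÷ 1.551⁴ = 73.13 ÷ 5.78692 ≈ 12.637

12.64px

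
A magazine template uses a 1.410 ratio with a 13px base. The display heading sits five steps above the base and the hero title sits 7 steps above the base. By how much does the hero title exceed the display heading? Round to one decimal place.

Step 5: 13.0 × 1.410⁵ = 72.450px
Step 7: 13.0 × 1.410⁷ = 144.038px
Difference: 144.038 − 72.450 = 71.588px

71.6px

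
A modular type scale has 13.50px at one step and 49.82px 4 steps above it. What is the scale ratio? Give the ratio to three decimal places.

1.386

The ratio satisfies 13.50 × r⁴ = 49.82, so r = (49.82 / 13.50)^(1/4).
r = 3.6904^(1/4) ≈ 1.3860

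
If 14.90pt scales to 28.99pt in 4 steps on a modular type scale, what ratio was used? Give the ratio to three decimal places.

The ratio satisfies 14.90 × r⁴ = 28.99, so r = (28.99 / 14.90)^(1/4).
r = 1.9456^(1/4) ≈ 1.1810

1.181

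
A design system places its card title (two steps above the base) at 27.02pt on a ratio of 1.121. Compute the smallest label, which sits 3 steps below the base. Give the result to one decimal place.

15.3pt

Moving from step +2 to step -3 is 5 steps down, so divide by r⁵.
27.02 ÷ 1.121⁵ = 27.02 ÷ 1.77022 ≈ 15.264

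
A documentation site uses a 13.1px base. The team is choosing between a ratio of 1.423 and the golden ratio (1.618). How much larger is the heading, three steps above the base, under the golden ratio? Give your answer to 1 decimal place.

17.7px

At 1.423: 13.1 × 1.423³ = 37.747px
Golden ratio: 13.1 × 1.618³ = 55.489px
Difference: 55.489 − 37.747 = 17.742px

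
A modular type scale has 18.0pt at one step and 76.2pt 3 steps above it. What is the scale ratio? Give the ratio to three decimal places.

The ratio satisfies 18.0 × r³ = 76.2, so r = (76.2 / 18.0)^(1/3).
r = 4.2333^(1/3) ≈ 1.6177

1.618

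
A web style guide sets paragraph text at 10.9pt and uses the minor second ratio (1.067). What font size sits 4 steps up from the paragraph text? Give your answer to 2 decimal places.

14.13pt

A modular type scale is a geometric sequence: sizeₙ = base × rⁿ.
10.9 × 1.067⁴ = 10.9 × 1.29616 ≈ 14.13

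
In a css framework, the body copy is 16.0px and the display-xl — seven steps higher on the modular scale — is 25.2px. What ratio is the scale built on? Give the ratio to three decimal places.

1.067

r⁷ = 25.2 / 16.0, so r = (25.2/16.0)^(1/7).
r = 1.5750^(1/7) ≈ 1.0670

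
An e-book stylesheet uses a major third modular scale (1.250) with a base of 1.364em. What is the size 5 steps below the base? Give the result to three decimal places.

A modular type scale is a geometric sequence: sizeₙ = base × rⁿ.
1.364 ÷ 1.250⁵ = 1.364 ÷ 3.05176 ≈ 0.447

0.447em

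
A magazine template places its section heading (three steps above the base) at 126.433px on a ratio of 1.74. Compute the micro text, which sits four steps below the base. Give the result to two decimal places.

2.62px

126.433 ÷ 1.74⁷ = 126.433 ÷ 48.28861 ≈ 2.618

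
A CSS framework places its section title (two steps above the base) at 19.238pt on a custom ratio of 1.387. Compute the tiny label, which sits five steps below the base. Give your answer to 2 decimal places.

19.238 ÷ 1.387⁷ = 19.238 ÷ 9.87496 ≈ 1.948

1.95pt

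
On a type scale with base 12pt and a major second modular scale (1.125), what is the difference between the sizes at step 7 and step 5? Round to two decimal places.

Step 5: 12.0 × 1.125⁵ = 21.6244pt
Step 7: 12.0 × 1.125⁷ = 27.3684pt
Difference: 27.3684 − 21.6244 = 5.7440pt

5.74pt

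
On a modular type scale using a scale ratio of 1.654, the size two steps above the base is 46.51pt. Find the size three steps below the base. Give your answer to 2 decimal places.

Moving from step +2 to step -3 is 5 steps down, so divide by r⁵.
46.51 ÷ 1.654⁵ = 46.51 ÷ 12.37877 ≈ 3.757

3.76pt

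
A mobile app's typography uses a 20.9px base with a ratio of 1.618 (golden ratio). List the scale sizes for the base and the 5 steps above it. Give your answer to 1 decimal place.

20.9px, 33.8px, 54.7px, 88.5px, 143.2px, 231.8px

Step 0: 20.9px
Step 1: 20.9 × 1.618 = 33.8
Step 2: 20.9 × 1.618² = 54.7
Step 3: 20.9 × 1.618³ = 88.5
Step 4: 20.9 × 1.618⁴ = 143.2
Step 5: 20.9 × 1.618⁵ = 231.8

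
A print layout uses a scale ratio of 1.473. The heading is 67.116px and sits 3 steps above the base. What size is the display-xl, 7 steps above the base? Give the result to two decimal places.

315.96px

67.116 × 1.473⁴ = 67.116 × 4.70772 ≈ 315.964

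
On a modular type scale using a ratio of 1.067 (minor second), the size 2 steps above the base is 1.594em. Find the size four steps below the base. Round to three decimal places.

1.594 ÷ 1.067⁶ = 1.594 ÷ 1.47566 ≈ 1.080

1.080em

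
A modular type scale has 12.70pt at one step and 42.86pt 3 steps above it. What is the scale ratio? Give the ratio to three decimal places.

The ratio satisfies 12.70 × r³ = 42.86, so r = (42.86 / 12.70)^(1/3).
r = 3.3748^(1/3) ≈ 1.5000

1.500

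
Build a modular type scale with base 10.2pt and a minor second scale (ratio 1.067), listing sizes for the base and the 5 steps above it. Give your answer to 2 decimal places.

Step 0: 10.2pt
Step 1: 10.2 × 1.067 = 10.88
Step 2: 10.2 × 1.067² = 11.61
Step 3: 10.2 × 1.067³ = 12.39
Step 4: 10.2 × 1.067⁴ = 13.22
Step 5: 10.2 × 1.067⁵ = 14.11

10.20pt, 10.88pt, 11.61pt, 12.39pt, 13.22pt, 14.11pt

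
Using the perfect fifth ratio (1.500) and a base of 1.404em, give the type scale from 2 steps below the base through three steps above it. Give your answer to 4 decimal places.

Step -2: 1.404 ÷ 1.500² = 0.6240
Step -1: 1.404 ÷ 1.500 = 0.9360
Step 0: 1.404em
Step 1: 1.404 × 1.500 = 2.1060
Step 2: 1.404 × 1.500² = 3.1590
Step 3: 1.404 × 1.500³ = 4.7385

0.6240em, 0.9360em, 1.4040em, 2.1060em, 3.1590em, 4.7385em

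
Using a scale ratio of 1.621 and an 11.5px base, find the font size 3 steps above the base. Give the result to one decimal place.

Each step on a modular scale multiplies by the ratio, so the size n steps from the base is base × ratioⁿ.
11.5 × 1.621³ = 11.5 × 4.25941 ≈ 48.98

49.0px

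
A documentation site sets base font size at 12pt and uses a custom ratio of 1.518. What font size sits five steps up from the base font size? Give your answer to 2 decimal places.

Every step multiplies by the scale ratio.
12.0 × 1.518⁵ = 12.0 × 8.06044 ≈ 96.73

96.73pt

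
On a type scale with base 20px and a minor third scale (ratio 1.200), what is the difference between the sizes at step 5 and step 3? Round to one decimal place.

15.2px

Step 3: 20.0 × 1.200³ = 34.560px
Step 5: 20.0 × 1.200⁵ = 49.766px
Difference: 49.766 − 34.560 = 15.206px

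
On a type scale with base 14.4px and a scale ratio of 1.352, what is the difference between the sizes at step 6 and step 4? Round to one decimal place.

Step 4: 14.4 × 1.352⁴ = 48.114px
Step 6: 14.4 × 1.352⁶ = 87.947px
Difference: 87.947 − 48.114 = 39.833px

39.8px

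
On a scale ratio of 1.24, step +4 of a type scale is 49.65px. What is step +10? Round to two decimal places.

180.49px

Moving from step +4 to step +10 is 6 steps up, so multiply by r⁶.
49.65 × 1.24⁶ = 49.65 × 3.63522 ≈ 180.488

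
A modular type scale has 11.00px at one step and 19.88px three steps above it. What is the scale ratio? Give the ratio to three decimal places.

r³ = 19.88 / 11.00, so r = (19.88/11.00)^(1/3).
r = 1.8073^(1/3) ≈ 1.2181

1.218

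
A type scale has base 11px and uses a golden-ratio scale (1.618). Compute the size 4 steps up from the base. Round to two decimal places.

11.0 × 1.618⁴ = 11.0 × 6.85353 ≈ 75.39

75.39px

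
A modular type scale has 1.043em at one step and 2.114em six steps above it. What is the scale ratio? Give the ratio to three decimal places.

r⁶ = 2.114 / 1.043, so r = (2.114/1.043)^(1/6).
r = 2.0268^(1/6) ≈ 1.1250

1.125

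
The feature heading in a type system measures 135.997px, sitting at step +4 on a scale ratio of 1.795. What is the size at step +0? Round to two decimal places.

13.10px

The gap is 0 − (4) = -4 steps, so the factor is 1.795^-4.
135.997 ÷ 1.795⁴ = 135.997 ÷ 10.38145 ≈ 13.100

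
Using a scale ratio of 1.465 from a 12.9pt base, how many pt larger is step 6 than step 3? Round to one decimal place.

Step 3: 12.9 × 1.465³ = 40.560pt
Step 6: 12.9 × 1.465⁶ = 127.531pt
Difference: 127.531 − 40.560 = 86.971pt

87.0pt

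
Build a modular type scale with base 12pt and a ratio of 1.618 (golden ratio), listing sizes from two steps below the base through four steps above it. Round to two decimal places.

Step -2: 12.0 ÷ 1.618² = 4.58
Step -1: 12.0 ÷ 1.618 = 7.42
Step 0: 12pt
Step 1: 12.0 × 1.618 = 19.42
Step 2: 12.0 × 1.618² = 31.42
Step 3: 12.0 × 1.618³ = 50.83
Step 4: 12.0 × 1.618⁴ = 82.24

4.58pt, 7.42pt, 12.00pt, 19.42pt, 31.42pt, 50.83pt, 82.24pt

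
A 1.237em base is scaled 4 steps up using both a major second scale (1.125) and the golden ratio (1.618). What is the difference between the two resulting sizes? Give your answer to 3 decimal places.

6.496em

Major second: 1.237 × 1.125⁴ = 1.98143em
Golden ratio: 1.237 × 1.618⁴ = 8.47781em
Difference: 8.47781 − 1.98143 = 6.49638em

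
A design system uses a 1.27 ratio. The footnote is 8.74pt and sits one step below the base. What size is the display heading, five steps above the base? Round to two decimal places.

Moving from step -1 to step +5 is 6 steps up, so multiply by r⁶.
8.74 × 1.27⁶ = 8.74 × 4.19587 ≈ 36.672

36.67pt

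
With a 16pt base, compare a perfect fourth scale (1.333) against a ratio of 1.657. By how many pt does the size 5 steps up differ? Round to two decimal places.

Perfect fourth: 16.0 × 1.333⁵ = 67.3396pt
At 1.657: 16.0 × 1.657⁵ = 199.8631pt
Difference: 199.8631 − 67.3396 = 132.5235pt

132.52pt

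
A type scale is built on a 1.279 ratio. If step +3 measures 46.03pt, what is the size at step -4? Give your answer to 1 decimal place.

Moving from step +3 to step -4 is 7 steps down, so divide by r⁷.
46.03 ÷ 1.279⁷ = 46.03 ÷ 5.59879 ≈ 8.221

8.2pt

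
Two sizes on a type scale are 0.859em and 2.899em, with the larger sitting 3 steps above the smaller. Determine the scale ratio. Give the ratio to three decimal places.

The ratio satisfies 0.859 × r³ = 2.899, so r = (2.899 / 0.859)^(1/3).
r = 3.3749^(1/3) ≈ 1.5000

1.500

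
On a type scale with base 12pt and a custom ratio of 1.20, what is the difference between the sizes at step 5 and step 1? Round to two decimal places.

15.46pt

Step 1: 12.0 × 1.20 = 14.4000pt
Step 5: 12.0 × 1.20⁵ = 29.8598pt
Difference: 29.8598 − 14.4000 = 15.4598pt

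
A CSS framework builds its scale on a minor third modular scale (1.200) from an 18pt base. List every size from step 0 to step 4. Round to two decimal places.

18.00pt, 21.60pt, 25.92pt, 31.10pt, 37.32pt

Step 0: 18pt
Step 1: 18.0 × 1.200 = 21.60
Step 2: 18.0 × 1.200² = 25.92
Step 3: 18.0 × 1.200³ = 31.10
Step 4: 18.0 × 1.200⁴ = 37.32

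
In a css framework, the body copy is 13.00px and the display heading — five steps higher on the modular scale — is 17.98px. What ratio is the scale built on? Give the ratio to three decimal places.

1.067

The ratio satisfies 13.00 × r⁵ = 17.98, so r = (17.98 / 13.00)^(1/5).
r = 1.3831^(1/5) ≈ 1.0670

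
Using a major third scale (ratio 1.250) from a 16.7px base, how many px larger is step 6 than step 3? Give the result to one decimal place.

31.1px

Step 3: 16.7 × 1.250³ = 32.617px
Step 6: 16.7 × 1.250⁶ = 63.705px
Difference: 63.705 − 32.617 = 31.088px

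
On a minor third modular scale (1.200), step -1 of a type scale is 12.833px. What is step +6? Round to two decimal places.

45.98px

The gap is 6 − (-1) = 7 steps, so the factor is 1.200^7.
12.833 × 1.200⁷ = 12.833 × 3.58318 ≈ 45.983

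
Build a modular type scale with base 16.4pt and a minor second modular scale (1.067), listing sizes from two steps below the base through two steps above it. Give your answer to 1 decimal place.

Step -2: 16.4 ÷ 1.067² = 14.4
Step -1: 16.4 ÷ 1.067 = 15.4
Step 0: 16.4pt
Step 1: 16.4 × 1.067 = 17.5
Step 2: 16.4 × 1.067² = 18.7

14.4pt, 15.4pt, 16.4pt, 17.5pt, 18.7pt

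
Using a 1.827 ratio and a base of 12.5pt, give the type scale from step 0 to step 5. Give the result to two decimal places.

Step 0: 12.5pt
Step 1: 12.5 × 1.827 = 22.84
Step 2: 12.5 × 1.827² = 41.72
Step 3: 12.5 × 1.827³ = 76.23
Step 4: 12.5 × 1.827⁴ = 139.27
Step 5: 12.5 × 1.827⁵ = 254.45

12.50pt, 22.84pt, 41.72pt, 76.23pt, 139.27pt, 254.45pt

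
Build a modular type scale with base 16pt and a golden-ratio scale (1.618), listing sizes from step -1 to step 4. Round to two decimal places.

Step -1: 16.0 ÷ 1.618 = 9.89
Step 0: 16pt
Step 1: 16.0 × 1.618 = 25.89
Step 2: 16.0 × 1.618² = 41.89
Step 3: 16.0 × 1.618³ = 67.77
Step 4: 16.0 × 1.618⁴ = 109.66

9.89pt, 16.00pt, 25.89pt, 41.89pt, 67.77pt, 109.66pt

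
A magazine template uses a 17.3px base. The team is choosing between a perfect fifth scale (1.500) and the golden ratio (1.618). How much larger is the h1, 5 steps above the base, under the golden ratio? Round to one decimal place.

Perfect fifth: 17.3 × 1.500⁵ = 131.372px
Golden ratio: 17.3 × 1.618⁵ = 191.840px
Difference: 191.840 − 131.372 = 60.468px

60.5px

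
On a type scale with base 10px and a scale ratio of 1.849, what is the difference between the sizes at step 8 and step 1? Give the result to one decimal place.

1347.7px

Step 1: 10.0 × 1.849 = 18.490px
Step 8: 10.0 × 1.849⁸ = 1366.140px
Difference: 1366.140 − 18.490 = 1347.650px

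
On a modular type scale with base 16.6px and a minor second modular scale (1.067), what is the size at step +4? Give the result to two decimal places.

21.52px

16.6 × 1.067⁴ = 16.6 × 1.29616 ≈ 21.52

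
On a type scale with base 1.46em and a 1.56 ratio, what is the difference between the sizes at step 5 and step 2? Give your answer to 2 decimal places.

Step 2: 1.46 × 1.56² = 3.5531em
Step 5: 1.46 × 1.56⁵ = 13.4889em
Difference: 13.4889 − 3.5531 = 9.9358em

9.94em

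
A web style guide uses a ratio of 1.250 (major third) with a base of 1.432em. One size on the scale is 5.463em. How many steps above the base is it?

1.250ⁿ = 5.463 / 1.432 = 3.8149
n = ln(3.8149) / ln(1.250) = 1.3389 / 0.2231 ≈ 6.00

6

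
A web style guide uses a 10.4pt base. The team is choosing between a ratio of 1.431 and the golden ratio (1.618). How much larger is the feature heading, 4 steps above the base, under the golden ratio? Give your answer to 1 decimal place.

At 1.431: 10.4 × 1.431⁴ = 43.611pt
Golden ratio: 10.4 × 1.618⁴ = 71.277pt
Difference: 71.277 − 43.611 = 27.666pt

27.7pt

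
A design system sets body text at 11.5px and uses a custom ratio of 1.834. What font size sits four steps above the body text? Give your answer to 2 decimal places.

130.11px

11.5 × 1.834⁴ = 11.5 × 11.31351 ≈ 130.11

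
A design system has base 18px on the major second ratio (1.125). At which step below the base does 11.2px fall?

4

1.125ⁿ = 18 / 11.2 = 1.6071
n = ln(1.6071) / ln(1.125) = 0.4745 / 0.1178 ≈ 4.03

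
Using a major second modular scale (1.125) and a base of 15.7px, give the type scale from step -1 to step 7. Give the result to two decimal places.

Step -1: 15.7 ÷ 1.125 = 13.96
Step 0: 15.7px
Step 1: 15.7 × 1.125 = 17.66
Step 2: 15.7 × 1.125² = 19.87
Step 3: 15.7 × 1.125³ = 22.35
Step 4: 15.7 × 1.125⁴ = 25.15
Step 5: 15.7 × 1.125⁵ = 28.29
Step 6: 15.7 × 1.125⁶ = 31.83
Step 7: 15.7 × 1.125⁷ = 35.81

13.96px, 15.70px, 17.66px, 19.87px, 22.35px, 25.15px, 28.29px, 31.83px, 35.81px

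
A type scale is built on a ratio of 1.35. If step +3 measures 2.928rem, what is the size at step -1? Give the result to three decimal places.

0.882rem

The gap is -1 − (3) = -4 steps, so the factor is 1.35^-4.
2.928 ÷ 1.35⁴ = 2.928 ÷ 3.32151 ≈ 0.882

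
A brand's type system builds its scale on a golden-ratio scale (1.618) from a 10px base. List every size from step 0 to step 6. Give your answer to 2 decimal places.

10.00px, 16.18px, 26.18px, 42.36px, 68.54px, 110.89px, 179.42px

Step 0: 10px
Step 1: 10.0 × 1.618 = 16.18
Step 2: 10.0 × 1.618² = 26.18
Step 3: 10.0 × 1.618³ = 42.36
Step 4: 10.0 × 1.618⁴ = 68.54
Step 5: 10.0 × 1.618⁵ = 110.89
Step 6: 10.0 × 1.618⁶ = 179.42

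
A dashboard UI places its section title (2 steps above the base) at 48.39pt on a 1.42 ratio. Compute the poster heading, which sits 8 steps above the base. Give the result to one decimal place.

396.7pt

Moving from step +2 to step +8 is 6 steps up, so multiply by r⁶.
48.39 × 1.42⁶ = 48.39 × 8.19842 ≈ 396.721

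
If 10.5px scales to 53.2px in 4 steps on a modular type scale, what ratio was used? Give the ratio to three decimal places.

1.500

The ratio satisfies 10.5 × r⁴ = 53.2, so r = (53.2 / 10.5)^(1/4).
r = 5.0667^(1/4) ≈ 1.5003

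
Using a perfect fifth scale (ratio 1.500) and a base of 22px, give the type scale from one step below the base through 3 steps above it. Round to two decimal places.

14.67px, 22.00px, 33.00px, 49.50px, 74.25px

Step -1: 22.0 ÷ 1.500 = 14.67
Step 0: 22px
Step 1: 22.0 × 1.500 = 33.00
Step 2: 22.0 × 1.500² = 49.50
Step 3: 22.0 × 1.500³ = 74.25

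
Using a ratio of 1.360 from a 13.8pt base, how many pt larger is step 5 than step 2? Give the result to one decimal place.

Step 2: 13.8 × 1.360² = 25.524pt
Step 5: 13.8 × 1.360⁵ = 64.206pt
Difference: 64.206 − 25.524 = 38.682pt

38.7pt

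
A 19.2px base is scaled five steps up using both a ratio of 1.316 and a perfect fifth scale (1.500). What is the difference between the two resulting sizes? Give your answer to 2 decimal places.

70.02px

At 1.316: 19.2 × 1.316⁵ = 75.7845px
Perfect fifth: 19.2 × 1.500⁵ = 145.8000px
Difference: 145.8000 − 75.7845 = 70.0155px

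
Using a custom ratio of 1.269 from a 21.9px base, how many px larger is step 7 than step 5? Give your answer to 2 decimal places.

43.99px

Step 5: 21.9 × 1.269⁵ = 72.0696px
Step 7: 21.9 × 1.269⁷ = 116.0581px
Difference: 116.0581 − 72.0696 = 43.9885px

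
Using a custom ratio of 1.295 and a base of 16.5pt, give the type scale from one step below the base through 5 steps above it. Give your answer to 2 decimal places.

Step -1: 16.5 ÷ 1.295 = 12.74
Step 0: 16.5pt
Step 1: 16.5 × 1.295 = 21.37
Step 2: 16.5 × 1.295² = 27.67
Step 3: 16.5 × 1.295³ = 35.83
Step 4: 16.5 × 1.295⁴ = 46.40
Step 5: 16.5 × 1.295⁵ = 60.09

12.74pt, 16.50pt, 21.37pt, 27.67pt, 35.83pt, 46.40pt, 60.09pt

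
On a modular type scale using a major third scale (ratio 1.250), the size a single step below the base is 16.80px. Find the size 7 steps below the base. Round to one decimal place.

4.4px

The gap is -7 − (-1) = -6 steps, so the factor is 1.250^-6.
16.80 ÷ 1.250⁶ = 16.80 ÷ 3.81470 ≈ 4.404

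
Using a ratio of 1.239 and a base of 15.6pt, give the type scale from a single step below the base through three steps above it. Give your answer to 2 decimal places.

Step -1: 15.6 ÷ 1.239 = 12.59
Step 0: 15.6pt
Step 1: 15.6 × 1.239 = 19.33
Step 2: 15.6 × 1.239² = 23.95
Step 3: 15.6 × 1.239³ = 29.67

12.59pt, 15.60pt, 19.33pt, 23.95pt, 29.67pt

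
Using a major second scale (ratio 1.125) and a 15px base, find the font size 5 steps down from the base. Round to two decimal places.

8.32px

15.0 ÷ 1.125⁵ = 15.0 ÷ 1.80203 ≈ 8.32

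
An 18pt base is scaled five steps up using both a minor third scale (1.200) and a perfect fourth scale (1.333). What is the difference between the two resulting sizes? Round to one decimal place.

Minor third: 18.0 × 1.200⁵ = 44.790pt
Perfect fourth: 18.0 × 1.333⁵ = 75.757pt
Difference: 75.757 − 44.790 = 30.967pt

31.0pt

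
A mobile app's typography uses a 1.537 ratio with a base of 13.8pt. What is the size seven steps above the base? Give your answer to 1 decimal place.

Each step on a modular scale multiplies by the ratio, so the size n steps from the base is base × ratioⁿ.
13.8 × 1.537⁷ = 13.8 × 20.26362 ≈ 279.64

279.6pt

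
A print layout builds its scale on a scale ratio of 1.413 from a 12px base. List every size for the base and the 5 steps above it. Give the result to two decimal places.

Step 0: 12px
Step 1: 12.0 × 1.413 = 16.96
Step 2: 12.0 × 1.413² = 23.96
Step 3: 12.0 × 1.413³ = 33.85
Step 4: 12.0 × 1.413⁴ = 47.84
Step 5: 12.0 × 1.413⁵ = 67.59

12.00px, 16.96px, 23.96px, 33.85px, 47.84px, 67.59px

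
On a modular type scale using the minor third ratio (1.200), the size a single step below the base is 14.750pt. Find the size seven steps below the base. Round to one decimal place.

14.750 ÷ 1.200⁶ = 14.750 ÷ 2.98598 ≈ 4.940

4.9pt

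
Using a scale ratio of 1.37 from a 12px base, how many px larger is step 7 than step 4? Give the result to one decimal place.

Step 4: 12.0 × 1.37⁴ = 42.273px
Step 7: 12.0 × 1.37⁷ = 108.699px
Difference: 108.699 − 42.273 = 66.426px

66.4px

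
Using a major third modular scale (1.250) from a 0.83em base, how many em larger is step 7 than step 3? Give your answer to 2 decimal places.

Step 3: 0.83 × 1.250³ = 1.6211em
Step 7: 0.83 × 1.250⁷ = 3.9577em
Difference: 3.9577 − 1.6211 = 2.3366em

2.34em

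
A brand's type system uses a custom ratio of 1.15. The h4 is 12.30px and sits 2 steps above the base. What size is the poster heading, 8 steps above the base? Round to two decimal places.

28.45px

12.30 × 1.15⁶ = 12.30 × 2.31306 ≈ 28.451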